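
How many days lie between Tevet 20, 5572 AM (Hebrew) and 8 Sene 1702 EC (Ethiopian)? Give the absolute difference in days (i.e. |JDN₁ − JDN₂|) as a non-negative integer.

37095

First date → JDN 2382883; second date → JDN 2345788.
The interval is |2382883 − 2345788| = 37095 days.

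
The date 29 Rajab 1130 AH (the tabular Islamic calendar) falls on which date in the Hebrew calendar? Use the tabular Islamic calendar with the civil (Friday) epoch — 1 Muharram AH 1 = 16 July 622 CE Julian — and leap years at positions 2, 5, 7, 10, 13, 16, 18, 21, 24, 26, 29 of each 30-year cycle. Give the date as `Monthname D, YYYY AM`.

Sivan 29, 5478 AM

The source date corresponds to 28 June 1718 in the Gregorian calendar (JDN 2348725).
That day falls on 29 Sivan 5478 AM in the Hebrew calendar.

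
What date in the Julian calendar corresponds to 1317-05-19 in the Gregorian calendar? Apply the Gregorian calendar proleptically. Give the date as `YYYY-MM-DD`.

The Julian–Gregorian offset here is 8 days (Julian trailing).
19 May 1317 Gregorian − 8 days → 11 May 1317 Julian.

1317-05-11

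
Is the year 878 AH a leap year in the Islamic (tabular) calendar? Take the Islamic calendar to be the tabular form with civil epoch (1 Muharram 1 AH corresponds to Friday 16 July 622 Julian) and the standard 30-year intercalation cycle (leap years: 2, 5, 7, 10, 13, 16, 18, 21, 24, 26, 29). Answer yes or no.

Year 878 AH is year 8 of its 30-year cycle; leap positions are 2, 5, 7, 10, 13, 16, 18, 21, 24, 26, 29, so it is a common year (354 days).

no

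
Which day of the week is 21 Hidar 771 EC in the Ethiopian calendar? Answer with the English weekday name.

This is JDN 2005543 (21 November 778 Gregorian).
2005543 ≡ 1 (mod 7); counting from Monday = 0 gives Tuesday.

Tuesday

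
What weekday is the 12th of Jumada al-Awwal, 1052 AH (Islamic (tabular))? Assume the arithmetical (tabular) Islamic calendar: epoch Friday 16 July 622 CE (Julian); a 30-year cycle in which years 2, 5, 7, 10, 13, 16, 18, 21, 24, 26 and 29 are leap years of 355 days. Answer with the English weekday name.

Friday

This is JDN 2321008 (8 August 1642 Gregorian).
Since JDN mod 7 = 4 (0 = Monday), the day is Friday.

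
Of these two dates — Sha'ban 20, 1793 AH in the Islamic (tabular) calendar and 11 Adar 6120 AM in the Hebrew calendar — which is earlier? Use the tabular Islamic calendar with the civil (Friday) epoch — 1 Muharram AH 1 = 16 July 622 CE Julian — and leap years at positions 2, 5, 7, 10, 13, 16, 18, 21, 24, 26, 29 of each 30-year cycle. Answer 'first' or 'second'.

second

The two dates have Julian Day Numbers 2583691 and 2583091 respectively.
Since 2583091 < 2583691, the second date comes first.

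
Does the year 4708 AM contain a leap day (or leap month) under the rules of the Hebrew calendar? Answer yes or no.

Hebrew year 4708 is year 15 of its 19-year Metonic cycle; leap years are at positions 3, 6, 8, 11, 14, 17, 19, so it is a common year (12 months).

no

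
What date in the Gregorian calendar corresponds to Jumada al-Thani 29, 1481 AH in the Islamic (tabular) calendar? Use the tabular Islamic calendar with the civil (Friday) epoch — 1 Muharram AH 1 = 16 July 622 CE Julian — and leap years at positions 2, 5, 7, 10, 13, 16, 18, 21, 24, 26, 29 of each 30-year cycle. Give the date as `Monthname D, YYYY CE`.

Both dates share Julian Day Number 2473079; in the Gregorian calendar that is 16 December 2058 CE.

December 16, 2058 CE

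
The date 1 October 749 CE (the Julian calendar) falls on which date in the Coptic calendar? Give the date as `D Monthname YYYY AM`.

Julian Day Number of the source date = 1994904.
Converting JDN 1994904 to the Coptic calendar gives 4 Paopi 466 AM.

4 Paopi 466 AM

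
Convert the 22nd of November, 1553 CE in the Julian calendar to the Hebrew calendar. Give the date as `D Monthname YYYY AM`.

The source date corresponds to 2 December 1553 in the proleptic Gregorian calendar (JDN 2288617).
That day falls on 16 Kislev 5314 AM in the Hebrew calendar.

16 Kislev 5314 AM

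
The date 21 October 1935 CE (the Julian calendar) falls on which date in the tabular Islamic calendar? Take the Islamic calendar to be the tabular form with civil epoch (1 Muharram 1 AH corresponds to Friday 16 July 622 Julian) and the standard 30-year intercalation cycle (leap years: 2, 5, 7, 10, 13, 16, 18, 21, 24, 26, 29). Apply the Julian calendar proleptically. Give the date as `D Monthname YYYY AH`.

6 Sha'ban 1354 AH

The source date corresponds to 3 November 1935 in the Gregorian calendar (JDN 2428110).
That day falls on 6 Sha'ban 1354 AH in the tabular Islamic calendar.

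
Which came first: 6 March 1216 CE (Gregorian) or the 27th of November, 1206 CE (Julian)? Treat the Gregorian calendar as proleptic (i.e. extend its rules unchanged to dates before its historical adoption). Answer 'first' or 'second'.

The two dates have Julian Day Numbers 2165260 and 2161880 respectively.
Since 2161880 < 2165260, the second date comes first.

second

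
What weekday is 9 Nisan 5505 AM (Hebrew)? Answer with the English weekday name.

Sunday

Equivalently 11 April 1745 Gregorian, JDN 2358509.
Since JDN mod 7 = 6 (0 = Monday), the day is Sunday.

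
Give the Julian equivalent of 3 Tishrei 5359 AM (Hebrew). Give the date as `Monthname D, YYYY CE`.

The source date corresponds to 3 October 1598 in the Gregorian calendar (JDN 2304993).
That day falls on 23 September 1598 CE in the Julian calendar.

September 23, 1598 CE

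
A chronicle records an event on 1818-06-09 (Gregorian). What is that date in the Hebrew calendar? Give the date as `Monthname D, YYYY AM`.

Both dates share Julian Day Number 2385230; in the Hebrew calendar that is 5 Sivan 5578 AM.

Sivan 5, 5578 AM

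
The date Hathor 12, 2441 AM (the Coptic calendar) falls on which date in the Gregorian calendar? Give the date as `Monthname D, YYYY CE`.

Julian Day Number of the source date = 2716311.
Converting JDN 2716311 to the Gregorian calendar gives 27 November 2724 CE.

November 27, 2724 CE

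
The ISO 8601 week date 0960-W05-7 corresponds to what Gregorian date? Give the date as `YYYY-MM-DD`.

0960-02-03

ISO week 1 of 960 is the week containing the first Thursday of 960.
Week 5, day 7 (Sunday) lands on 0960-02-03.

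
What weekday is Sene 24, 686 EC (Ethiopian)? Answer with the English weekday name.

Thursday

In the proleptic Gregorian calendar this is 21 June 694 (JDN 1974710).
JDN 1974710 mod 7 = 3, and JDN 0 was a Monday, so this is a Thursday.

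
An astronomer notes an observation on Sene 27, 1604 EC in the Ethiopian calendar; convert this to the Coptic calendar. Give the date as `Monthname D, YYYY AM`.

Julian Day Number of the source date = 2310013.
Converting JDN 2310013 to the Coptic calendar gives 27 Paoni 1328 AM.

Paoni 27, 1328 AM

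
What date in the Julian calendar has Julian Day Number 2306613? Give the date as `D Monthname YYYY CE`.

1 March 1603 CE

JDN 2306613 is 11 March 1603 in the Gregorian calendar.
In the Julian calendar that day is 1 March 1603 CE.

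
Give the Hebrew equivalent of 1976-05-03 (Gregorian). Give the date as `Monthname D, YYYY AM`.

Both dates share Julian Day Number 2442902; in the Hebrew calendar that is 3 Iyar 5736 AM.

Iyar 3, 5736 AM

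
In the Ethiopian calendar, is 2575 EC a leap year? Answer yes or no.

yes

2575 mod 4 = 3; in the Ethiopian calendar a year is leap when year mod 4 = 3, so it is a leap year.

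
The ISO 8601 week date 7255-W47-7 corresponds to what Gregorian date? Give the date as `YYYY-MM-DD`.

7255-11-28

ISO week 1 of 7255 is the week containing the first Thursday of 7255.
Week 47, day 7 (Sunday) lands on 7255-11-28.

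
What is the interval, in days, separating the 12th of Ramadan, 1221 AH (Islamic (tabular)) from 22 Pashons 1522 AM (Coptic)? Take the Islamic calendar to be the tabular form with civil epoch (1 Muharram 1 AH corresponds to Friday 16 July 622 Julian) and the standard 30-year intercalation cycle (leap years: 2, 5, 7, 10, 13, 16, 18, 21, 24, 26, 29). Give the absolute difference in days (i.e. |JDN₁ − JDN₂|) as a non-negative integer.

JDN of the first date = 2381014.
JDN of the second date = 2380836.
|2380836 − 2381014| = 178.

178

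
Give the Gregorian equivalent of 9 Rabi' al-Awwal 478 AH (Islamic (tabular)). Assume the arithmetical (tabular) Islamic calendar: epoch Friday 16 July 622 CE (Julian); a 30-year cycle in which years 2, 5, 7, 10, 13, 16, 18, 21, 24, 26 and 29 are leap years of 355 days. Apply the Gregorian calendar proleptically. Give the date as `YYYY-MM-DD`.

1085-07-11

Both dates share Julian Day Number 2117540; in the Gregorian calendar that is 11 July 1085 CE.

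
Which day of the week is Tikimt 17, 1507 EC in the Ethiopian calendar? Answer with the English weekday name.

In the proleptic Gregorian calendar this is 24 October 1514 (JDN 2274333).
JDN 2274333 mod 7 = 5, and JDN 0 was a Monday, so this is a Saturday.

Saturday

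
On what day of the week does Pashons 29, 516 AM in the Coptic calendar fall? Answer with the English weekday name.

Sunday

Equivalently 28 May 800 Gregorian, JDN 2013402.
Since JDN mod 7 = 6 (0 = Monday), the day is Sunday.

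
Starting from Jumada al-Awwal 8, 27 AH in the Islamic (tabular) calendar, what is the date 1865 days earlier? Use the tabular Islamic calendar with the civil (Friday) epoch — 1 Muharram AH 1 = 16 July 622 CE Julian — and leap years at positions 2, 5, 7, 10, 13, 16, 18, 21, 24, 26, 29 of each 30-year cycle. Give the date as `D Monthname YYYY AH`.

Counting 1865 days back from JDN 1957779 reaches JDN 1955914, which is 3 Safar 22 AH.

3 Safar 22 AH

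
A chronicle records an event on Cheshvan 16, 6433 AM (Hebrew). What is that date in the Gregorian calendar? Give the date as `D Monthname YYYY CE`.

29 October 2672 CE

Julian Day Number of the source date = 2697290.
Converting JDN 2697290 to the Gregorian calendar gives 29 October 2672 CE.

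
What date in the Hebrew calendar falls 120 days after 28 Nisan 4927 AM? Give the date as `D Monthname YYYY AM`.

JDN of 28 Nisan 4927 AM = 2147413.
2147413 + 120 = 2147533.
JDN 2147533 in the Hebrew calendar is 30 Av 4927 AM.

30 Av 4927 AM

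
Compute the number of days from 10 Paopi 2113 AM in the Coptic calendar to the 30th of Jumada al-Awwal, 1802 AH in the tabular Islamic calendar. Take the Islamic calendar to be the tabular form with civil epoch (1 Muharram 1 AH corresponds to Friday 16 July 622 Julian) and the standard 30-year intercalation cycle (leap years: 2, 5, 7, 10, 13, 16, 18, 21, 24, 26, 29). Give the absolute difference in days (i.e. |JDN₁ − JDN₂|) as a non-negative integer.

First date → JDN 2596477; second date → JDN 2586801.
The interval is |2596477 − 2586801| = 9676 days.

9676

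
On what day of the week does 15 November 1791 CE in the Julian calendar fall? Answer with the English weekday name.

This is JDN 2375539 (26 November 1791 Gregorian).
2375539 ≡ 5 (mod 7); counting from Monday = 0 gives Saturday.

Saturday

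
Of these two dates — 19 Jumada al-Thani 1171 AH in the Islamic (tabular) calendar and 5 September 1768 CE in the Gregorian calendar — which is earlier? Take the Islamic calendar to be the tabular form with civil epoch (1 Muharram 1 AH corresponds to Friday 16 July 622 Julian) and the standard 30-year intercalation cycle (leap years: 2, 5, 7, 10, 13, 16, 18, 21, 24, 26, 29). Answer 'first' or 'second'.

Converting both to JDN: 2363215 vs 2367057; the smaller is the first.

first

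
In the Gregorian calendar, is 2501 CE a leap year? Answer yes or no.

2501 is not divisible by 4, so it is a common year.

no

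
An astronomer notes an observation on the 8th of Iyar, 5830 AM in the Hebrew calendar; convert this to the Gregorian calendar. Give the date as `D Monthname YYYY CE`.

Both dates share Julian Day Number 2477221; in the Gregorian calendar that is 19 April 2070 CE.

19 April 2070 CE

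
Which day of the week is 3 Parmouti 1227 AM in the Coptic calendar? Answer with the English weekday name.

Saturday

This is JDN 2273038 (8 April 1511 Gregorian).
2273038 ≡ 5 (mod 7); counting from Monday = 0 gives Saturday.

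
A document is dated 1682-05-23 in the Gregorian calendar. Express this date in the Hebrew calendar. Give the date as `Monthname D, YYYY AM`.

Both dates share Julian Day Number 2335541; in the Hebrew calendar that is 15 Iyar 5442 AM.

Iyar 15, 5442 AM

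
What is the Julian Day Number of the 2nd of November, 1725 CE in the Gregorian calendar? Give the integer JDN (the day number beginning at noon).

2351409

JDN 2451545 is 1 January 2000 CE (Gregorian); the target day is −100136 days from there, so JDN = 2351409.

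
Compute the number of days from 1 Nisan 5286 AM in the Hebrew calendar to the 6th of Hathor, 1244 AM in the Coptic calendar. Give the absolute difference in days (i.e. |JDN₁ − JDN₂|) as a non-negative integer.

598

JDN of the first date = 2278503.
JDN of the second date = 2279101.
|2279101 − 2278503| = 598.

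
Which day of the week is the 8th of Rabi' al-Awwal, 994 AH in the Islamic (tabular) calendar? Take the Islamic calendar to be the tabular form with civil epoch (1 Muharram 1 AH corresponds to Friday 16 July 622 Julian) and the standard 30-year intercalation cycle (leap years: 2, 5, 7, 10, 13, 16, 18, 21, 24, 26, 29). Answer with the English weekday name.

This is JDN 2300392 (27 February 1586 Gregorian).
2300392 ≡ 3 (mod 7); counting from Monday = 0 gives Thursday.

Thursday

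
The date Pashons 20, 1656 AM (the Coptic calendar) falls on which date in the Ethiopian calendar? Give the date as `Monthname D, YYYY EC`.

Ginbot 20, 1932 EC

Julian Day Number of the source date = 2429778.
Converting JDN 2429778 to the Ethiopian calendar gives 20 Ginbot 1932 EC.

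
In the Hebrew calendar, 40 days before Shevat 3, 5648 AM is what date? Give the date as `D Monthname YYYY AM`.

21 Kislev 5648 AM

The starting date is JDN 2410653; 2410653 − 40 = 2410613.
JDN 2410613 corresponds to 21 Kislev 5648 AM.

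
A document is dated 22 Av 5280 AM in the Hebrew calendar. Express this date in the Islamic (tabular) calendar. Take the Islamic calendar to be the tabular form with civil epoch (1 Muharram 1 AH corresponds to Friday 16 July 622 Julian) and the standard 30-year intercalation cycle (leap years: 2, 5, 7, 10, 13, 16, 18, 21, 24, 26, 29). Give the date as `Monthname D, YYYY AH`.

Sha'ban 21, 926 AH

Julian Day Number of the source date = 2276456.
Converting JDN 2276456 to the tabular Islamic calendar gives 21 Sha'ban 926 AH.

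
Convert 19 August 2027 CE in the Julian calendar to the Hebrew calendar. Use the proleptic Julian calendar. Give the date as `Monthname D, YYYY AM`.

Both dates share Julian Day Number 2461650; in the Hebrew calendar that is 29 Av 5787 AM.

Av 29, 5787 AM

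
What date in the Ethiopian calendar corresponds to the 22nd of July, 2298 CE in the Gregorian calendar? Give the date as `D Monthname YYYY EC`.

Both dates share Julian Day Number 2560590; in the Ethiopian calendar that is 13 Hamle 2290 EC.

13 Hamle 2290 EC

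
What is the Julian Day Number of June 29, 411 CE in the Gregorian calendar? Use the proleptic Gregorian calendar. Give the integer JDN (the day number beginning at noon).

1871354

JDN 2299161 is 15 October 1582 CE (Gregorian); the target day is −427807 days from there, so JDN = 1871354.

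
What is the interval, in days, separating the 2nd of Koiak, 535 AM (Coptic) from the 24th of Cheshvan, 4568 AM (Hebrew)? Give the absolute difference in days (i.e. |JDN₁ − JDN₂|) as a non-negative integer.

4048

JDN of the first date = 2020164.
JDN of the second date = 2016116.
|2016116 − 2020164| = 4048.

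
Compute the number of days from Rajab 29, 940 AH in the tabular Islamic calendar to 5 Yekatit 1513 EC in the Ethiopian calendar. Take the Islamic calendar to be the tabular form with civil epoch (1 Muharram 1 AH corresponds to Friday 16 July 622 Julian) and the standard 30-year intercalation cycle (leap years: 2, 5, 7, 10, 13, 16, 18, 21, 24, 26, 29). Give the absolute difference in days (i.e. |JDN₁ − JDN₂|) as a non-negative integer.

First date → JDN 2281395; second date → JDN 2276633.
The interval is |2281395 − 2276633| = 4762 days.

4762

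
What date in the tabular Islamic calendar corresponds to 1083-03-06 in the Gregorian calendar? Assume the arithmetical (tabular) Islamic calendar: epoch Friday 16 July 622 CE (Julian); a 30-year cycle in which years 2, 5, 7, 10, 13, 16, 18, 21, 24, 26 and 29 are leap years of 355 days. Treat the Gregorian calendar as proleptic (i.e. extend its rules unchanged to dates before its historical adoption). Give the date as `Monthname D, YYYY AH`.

Shawwal 7, 475 AH

Julian Day Number of the source date = 2116682.
Converting JDN 2116682 to the tabular Islamic calendar gives 7 Shawwal 475 AH.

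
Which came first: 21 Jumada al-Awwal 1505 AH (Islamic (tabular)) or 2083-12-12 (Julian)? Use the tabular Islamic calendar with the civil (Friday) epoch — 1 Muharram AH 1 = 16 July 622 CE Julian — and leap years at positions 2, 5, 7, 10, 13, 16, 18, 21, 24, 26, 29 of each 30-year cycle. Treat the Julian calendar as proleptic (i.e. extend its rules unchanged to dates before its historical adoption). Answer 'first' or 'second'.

First date → JDN 2481545; second date → JDN 2482219.
JDN 2481545 < JDN 2482219, so the first date is earlier.

first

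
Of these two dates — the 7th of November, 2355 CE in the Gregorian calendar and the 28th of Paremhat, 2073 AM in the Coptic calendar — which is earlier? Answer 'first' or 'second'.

First date → JDN 2581516; second date → JDN 2582035.
JDN 2581516 < JDN 2582035, so the first date is earlier.

first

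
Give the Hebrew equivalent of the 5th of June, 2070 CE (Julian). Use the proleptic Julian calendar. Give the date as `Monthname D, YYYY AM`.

Tammuz 9, 5830 AM

Julian Day Number of the source date = 2477281.
Converting JDN 2477281 to the Hebrew calendar gives 9 Tammuz 5830 AM.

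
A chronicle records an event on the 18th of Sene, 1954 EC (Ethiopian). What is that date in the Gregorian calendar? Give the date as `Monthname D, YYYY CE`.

June 25, 1962 CE

Both dates share Julian Day Number 2437841; in the Gregorian calendar that is 25 June 1962 CE.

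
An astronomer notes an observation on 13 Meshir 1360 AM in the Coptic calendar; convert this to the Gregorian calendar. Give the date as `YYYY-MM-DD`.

Julian Day Number of the source date = 2321567.
Converting JDN 2321567 to the Gregorian calendar gives 18 February 1644 CE.

1644-02-18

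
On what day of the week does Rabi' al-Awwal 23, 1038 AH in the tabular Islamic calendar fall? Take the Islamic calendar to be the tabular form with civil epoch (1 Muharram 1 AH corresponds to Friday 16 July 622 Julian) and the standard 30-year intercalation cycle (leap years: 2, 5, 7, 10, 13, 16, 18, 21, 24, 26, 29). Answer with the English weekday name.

This is JDN 2315999 (20 November 1628 Gregorian).
Since JDN mod 7 = 0 (0 = Monday), the day is Monday.

Monday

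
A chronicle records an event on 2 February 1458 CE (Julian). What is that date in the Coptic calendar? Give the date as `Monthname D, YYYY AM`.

Both dates share Julian Day Number 2253625; in the Coptic calendar that is 8 Meshir 1174 AM.

Meshir 8, 1174 AM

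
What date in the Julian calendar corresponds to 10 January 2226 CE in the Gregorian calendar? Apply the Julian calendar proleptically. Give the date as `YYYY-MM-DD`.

The Julian–Gregorian offset here is 15 days (Julian trailing).
10 January 2226 Gregorian − 15 days → 26 December 2225 Julian.

2225-12-26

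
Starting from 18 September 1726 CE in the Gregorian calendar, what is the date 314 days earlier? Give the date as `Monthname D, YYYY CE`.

November 8, 1725 CE

The starting date is JDN 2351729; 2351729 − 314 = 2351415.
JDN 2351415 corresponds to November 8, 1725 CE.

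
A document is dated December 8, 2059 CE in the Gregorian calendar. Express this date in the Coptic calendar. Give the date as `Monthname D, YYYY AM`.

Julian Day Number of the source date = 2473436.
Converting JDN 2473436 to the Coptic calendar gives 28 Hathor 1776 AM.

Hathor 28, 1776 AM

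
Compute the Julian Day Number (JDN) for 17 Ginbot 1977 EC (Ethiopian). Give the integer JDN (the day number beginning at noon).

Equivalently 25 May 1985 (Gregorian).
JDN 2400001 is 17 November 1858 CE (Gregorian), MJD 0; the target day is +46210 days from there, so JDN = 2446211.

2446211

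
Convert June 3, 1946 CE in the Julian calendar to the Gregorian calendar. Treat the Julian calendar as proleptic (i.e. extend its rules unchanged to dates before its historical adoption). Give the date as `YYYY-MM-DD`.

For dates in this range the Gregorian date is 13 days ahead of the Julian.
3 June 1946 Julian + 13 days → 16 June 1946 Gregorian.

1946-06-16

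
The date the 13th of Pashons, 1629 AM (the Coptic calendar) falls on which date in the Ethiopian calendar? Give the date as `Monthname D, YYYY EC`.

Ginbot 13, 1905 EC

Julian Day Number of the source date = 2419909.
Converting JDN 2419909 to the Ethiopian calendar gives 13 Ginbot 1905 EC.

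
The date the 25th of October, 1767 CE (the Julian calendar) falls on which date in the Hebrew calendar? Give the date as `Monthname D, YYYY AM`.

Cheshvan 13, 5528 AM

Both dates share Julian Day Number 2366752; in the Hebrew calendar that is 13 Cheshvan 5528 AM.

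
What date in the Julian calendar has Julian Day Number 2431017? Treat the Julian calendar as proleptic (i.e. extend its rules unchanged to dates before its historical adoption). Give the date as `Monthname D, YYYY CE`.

JDN 2431017 is 19 October 1943 in the Gregorian calendar.
In the Julian calendar that day is October 6, 1943 CE.

October 6, 1943 CE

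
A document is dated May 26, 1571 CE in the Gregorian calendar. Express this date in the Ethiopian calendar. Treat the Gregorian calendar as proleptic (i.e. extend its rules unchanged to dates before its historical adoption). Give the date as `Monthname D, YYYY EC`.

Ginbot 21, 1563 EC

Both dates share Julian Day Number 2295001; in the Ethiopian calendar that is 21 Ginbot 1563 EC.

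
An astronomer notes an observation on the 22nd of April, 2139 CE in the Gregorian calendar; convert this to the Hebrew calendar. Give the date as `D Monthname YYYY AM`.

Both dates share Julian Day Number 2502425; in the Hebrew calendar that is 23 Nisan 5899 AM.

23 Nisan 5899 AM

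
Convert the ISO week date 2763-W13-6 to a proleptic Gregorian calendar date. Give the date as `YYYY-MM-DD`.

2763-03-30

ISO week 1 of 2763 is the week containing the first Thursday of 2763.
Week 13, day 6 (Saturday) lands on 2763-03-30.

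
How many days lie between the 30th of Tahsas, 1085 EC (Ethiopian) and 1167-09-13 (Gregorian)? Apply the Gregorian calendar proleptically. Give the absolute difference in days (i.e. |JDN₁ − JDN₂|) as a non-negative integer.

27282

JDN of the first date = 2120271.
JDN of the second date = 2147553.
|2147553 − 2120271| = 27282.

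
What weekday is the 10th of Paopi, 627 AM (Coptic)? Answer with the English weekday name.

Sunday

Equivalently 12 October 910 Gregorian, JDN 2053715.
Since JDN mod 7 = 6 (0 = Monday), the day is Sunday.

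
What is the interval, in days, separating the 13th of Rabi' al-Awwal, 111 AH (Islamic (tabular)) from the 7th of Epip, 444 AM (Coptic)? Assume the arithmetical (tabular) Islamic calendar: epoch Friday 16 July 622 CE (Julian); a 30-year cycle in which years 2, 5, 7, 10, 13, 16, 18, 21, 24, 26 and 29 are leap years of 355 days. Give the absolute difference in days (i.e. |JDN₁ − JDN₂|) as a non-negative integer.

First date → JDN 1987491; second date → JDN 1987142.
The interval is |1987491 − 1987142| = 349 days.

349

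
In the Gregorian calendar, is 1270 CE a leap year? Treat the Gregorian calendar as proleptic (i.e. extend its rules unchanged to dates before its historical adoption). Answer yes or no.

1270 is not divisible by 4, so it is a common year.

no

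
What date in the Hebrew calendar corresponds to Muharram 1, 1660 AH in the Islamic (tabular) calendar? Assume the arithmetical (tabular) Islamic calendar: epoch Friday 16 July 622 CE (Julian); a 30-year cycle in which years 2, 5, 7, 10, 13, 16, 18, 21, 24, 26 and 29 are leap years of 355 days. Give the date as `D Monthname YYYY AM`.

Julian Day Number of the source date = 2536334.
Converting JDN 2536334 to the Hebrew calendar gives 30 Shevat 5992 AM.

30 Shevat 5992 AM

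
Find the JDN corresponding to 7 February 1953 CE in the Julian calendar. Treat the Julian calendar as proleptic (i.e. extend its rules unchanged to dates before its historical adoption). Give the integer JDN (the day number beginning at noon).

In the Gregorian calendar the same day is 20 February 1953.
JDN 2400001 is 17 November 1858 CE (Gregorian), MJD 0; the target day is +34428 days from there, so JDN = 2434429.

2434429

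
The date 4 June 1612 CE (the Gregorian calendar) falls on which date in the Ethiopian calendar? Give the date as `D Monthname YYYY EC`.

30 Ginbot 1604 EC

Both dates share Julian Day Number 2309986; in the Ethiopian calendar that is 30 Ginbot 1604 EC.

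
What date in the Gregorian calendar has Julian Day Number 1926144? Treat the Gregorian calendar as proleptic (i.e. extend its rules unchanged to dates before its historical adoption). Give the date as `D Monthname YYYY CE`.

2 July 561 CE

JDN 2451545 is 1 Jan 2000; 1926144 is −525401 days from there.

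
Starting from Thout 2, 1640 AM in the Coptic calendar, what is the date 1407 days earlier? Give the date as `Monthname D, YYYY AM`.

Paopi 26, 1636 AM

JDN of Thout 2, 1640 AM = 2423676.
2423676 − 1407 = 2422269.
JDN 2422269 in the Coptic calendar is Paopi 26, 1636 AM.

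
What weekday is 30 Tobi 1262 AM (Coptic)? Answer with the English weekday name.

Monday

In the proleptic Gregorian calendar this is 4 February 1546 (JDN 2285759).
Since JDN mod 7 = 0 (0 = Monday), the day is Monday.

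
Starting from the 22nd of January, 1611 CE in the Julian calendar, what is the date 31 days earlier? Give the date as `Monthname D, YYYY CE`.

December 22, 1610 CE

JDN of the 22nd of January, 1611 CE = 2309497.
2309497 − 31 = 2309466.
JDN 2309466 in the Julian calendar is December 22, 1610 CE.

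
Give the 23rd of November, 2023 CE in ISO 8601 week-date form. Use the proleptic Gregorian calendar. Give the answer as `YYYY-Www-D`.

2023-W47-4

The weekday is Thursday (ISO weekday 4).
That Thursday belongs to ISO week 47 of ISO year 2023.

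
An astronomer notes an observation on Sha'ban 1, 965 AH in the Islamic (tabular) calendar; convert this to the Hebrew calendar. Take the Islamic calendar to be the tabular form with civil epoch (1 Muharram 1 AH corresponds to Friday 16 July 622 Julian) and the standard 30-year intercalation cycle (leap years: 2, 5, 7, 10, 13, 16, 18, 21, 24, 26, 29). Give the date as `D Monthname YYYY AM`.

2 Sivan 5318 AM

The source date corresponds to 29 May 1558 in the proleptic Gregorian calendar (JDN 2290256).
That day falls on 2 Sivan 5318 AM in the Hebrew calendar.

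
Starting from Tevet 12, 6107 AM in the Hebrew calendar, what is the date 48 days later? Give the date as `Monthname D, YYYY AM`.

Counting 48 days forward from JDN 2578278 reaches JDN 2578326, which is Adar I 1, 6107 AM.

Adar I 1, 6107 AM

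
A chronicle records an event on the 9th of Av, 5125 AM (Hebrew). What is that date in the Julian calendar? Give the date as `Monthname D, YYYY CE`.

July 29, 1365 CE

The source date corresponds to 6 August 1365 in the proleptic Gregorian calendar (JDN 2219834).
That day falls on 29 July 1365 CE in the Julian calendar.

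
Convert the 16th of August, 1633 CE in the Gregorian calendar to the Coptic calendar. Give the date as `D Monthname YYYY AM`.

13 Mesori 1349 AM

Julian Day Number of the source date = 2317729.
Converting JDN 2317729 to the Coptic calendar gives 13 Mesori 1349 AM.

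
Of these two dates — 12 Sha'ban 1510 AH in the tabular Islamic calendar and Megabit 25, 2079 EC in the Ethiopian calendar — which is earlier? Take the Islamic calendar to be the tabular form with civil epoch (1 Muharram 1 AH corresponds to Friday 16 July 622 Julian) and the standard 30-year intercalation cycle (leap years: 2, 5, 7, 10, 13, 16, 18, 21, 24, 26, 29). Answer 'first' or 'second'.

Converting both to JDN: 2483397 vs 2483414; the smaller is the first.

first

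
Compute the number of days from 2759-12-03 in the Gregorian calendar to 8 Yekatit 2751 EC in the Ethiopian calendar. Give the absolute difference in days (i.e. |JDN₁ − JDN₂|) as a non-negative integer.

285

JDN of the first date = 2729100.
JDN of the second date = 2728815.
|2728815 − 2729100| = 285.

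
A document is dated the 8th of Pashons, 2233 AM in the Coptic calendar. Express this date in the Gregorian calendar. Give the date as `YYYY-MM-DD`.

2517-05-20

Both dates share Julian Day Number 2640515; in the Gregorian calendar that is 20 May 2517 CE.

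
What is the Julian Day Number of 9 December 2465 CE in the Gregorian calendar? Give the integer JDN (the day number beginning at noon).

JDN 2400001 is 17 November 1858 CE (Gregorian), MJD 0; the target day is +221725 days from there, so JDN = 2621726.

2621726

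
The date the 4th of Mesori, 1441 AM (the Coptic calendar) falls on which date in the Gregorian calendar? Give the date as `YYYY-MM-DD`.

1725-08-08

Both dates share Julian Day Number 2351323; in the Gregorian calendar that is 8 August 1725 CE.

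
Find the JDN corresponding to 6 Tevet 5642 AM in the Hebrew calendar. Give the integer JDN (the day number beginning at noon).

2408443

Equivalently 28 December 1881 (Gregorian).
JDN 2451545 is 1 January 2000 CE (Gregorian); the target day is −43102 days from there, so JDN = 2408443.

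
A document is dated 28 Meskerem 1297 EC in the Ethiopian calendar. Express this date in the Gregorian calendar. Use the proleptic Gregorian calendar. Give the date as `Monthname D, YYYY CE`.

October 3, 1304 CE

Julian Day Number of the source date = 2197612.
Converting JDN 2197612 to the Gregorian calendar gives 3 October 1304 CE.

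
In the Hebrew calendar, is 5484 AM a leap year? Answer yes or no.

Hebrew year 5484 is year 12 of its 19-year Metonic cycle; leap years are at positions 3, 6, 8, 11, 14, 17, 19, so it is a common year (12 months).

no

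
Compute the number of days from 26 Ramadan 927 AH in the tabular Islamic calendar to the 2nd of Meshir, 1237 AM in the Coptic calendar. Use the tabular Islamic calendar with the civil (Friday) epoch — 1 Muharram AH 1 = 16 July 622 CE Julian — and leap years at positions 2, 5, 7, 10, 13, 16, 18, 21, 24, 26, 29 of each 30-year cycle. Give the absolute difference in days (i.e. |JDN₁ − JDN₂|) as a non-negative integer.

215

First date → JDN 2276845; second date → JDN 2276630.
The interval is |2276845 − 2276630| = 215 days.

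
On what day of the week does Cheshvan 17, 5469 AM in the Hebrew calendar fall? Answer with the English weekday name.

Wednesday

In the Gregorian calendar this is 31 October 1708 (JDN 2345198).
Since JDN mod 7 = 2 (0 = Monday), the day is Wednesday.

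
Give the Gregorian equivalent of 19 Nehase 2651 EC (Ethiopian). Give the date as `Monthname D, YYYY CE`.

August 30, 2659 CE

Julian Day Number of the source date = 2692481.
Converting JDN 2692481 to the Gregorian calendar gives 30 August 2659 CE.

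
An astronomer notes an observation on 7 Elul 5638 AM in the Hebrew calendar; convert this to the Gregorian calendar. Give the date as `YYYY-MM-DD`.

Both dates share Julian Day Number 2407233; in the Gregorian calendar that is 5 September 1878 CE.

1878-09-05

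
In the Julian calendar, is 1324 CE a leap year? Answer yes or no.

yes

1324 mod 4 = 0, so it is a leap year in the Julian calendar.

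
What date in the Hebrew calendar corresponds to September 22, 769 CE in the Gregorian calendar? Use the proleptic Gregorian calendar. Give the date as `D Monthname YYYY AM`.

12 Tishrei 4530 AM

Julian Day Number of the source date = 2002196.
Converting JDN 2002196 to the Hebrew calendar gives 12 Tishrei 4530 AM.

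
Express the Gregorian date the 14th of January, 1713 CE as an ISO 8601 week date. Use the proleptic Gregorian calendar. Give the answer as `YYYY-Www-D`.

1713-W02-6

The weekday is Saturday (ISO weekday 6).
That Saturday belongs to ISO week 2 of ISO year 1713.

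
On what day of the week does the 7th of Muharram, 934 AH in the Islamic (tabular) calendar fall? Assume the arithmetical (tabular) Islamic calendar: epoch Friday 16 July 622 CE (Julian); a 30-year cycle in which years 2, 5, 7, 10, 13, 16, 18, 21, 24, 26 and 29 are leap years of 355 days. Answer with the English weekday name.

Thursday

This is JDN 2279070 (13 October 1527 Gregorian).
2279070 ≡ 3 (mod 7); counting from Monday = 0 gives Thursday.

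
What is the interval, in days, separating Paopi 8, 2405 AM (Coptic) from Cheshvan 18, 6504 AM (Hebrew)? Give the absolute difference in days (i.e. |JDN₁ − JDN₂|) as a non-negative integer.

JDN of the first date = 2703128.
JDN of the second date = 2723220.
|2723220 − 2703128| = 20092.

20092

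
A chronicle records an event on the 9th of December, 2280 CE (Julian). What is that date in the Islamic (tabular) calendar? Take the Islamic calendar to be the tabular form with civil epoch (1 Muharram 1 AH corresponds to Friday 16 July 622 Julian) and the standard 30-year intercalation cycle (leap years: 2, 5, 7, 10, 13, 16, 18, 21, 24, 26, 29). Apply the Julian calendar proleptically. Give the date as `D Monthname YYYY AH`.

1 Jumada al-Awwal 1710 AH

The source date corresponds to 24 December 2280 in the Gregorian calendar (JDN 2554171).
That day falls on 1 Jumada al-Awwal 1710 AH in the tabular Islamic calendar.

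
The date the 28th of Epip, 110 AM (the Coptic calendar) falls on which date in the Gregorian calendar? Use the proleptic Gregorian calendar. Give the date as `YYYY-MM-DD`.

Both dates share Julian Day Number 1865169; in the Gregorian calendar that is 23 July 394 CE.

0394-07-23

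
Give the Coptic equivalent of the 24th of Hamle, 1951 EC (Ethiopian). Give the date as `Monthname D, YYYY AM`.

The source date corresponds to 31 July 1959 in the Gregorian calendar (JDN 2436781).
That day falls on 24 Epip 1675 AM in the Coptic calendar.

Epip 24, 1675 AM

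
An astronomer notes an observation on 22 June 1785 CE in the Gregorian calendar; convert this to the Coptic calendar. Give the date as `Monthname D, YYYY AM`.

Both dates share Julian Day Number 2373191; in the Coptic calendar that is 17 Paoni 1501 AM.

Paoni 17, 1501 AM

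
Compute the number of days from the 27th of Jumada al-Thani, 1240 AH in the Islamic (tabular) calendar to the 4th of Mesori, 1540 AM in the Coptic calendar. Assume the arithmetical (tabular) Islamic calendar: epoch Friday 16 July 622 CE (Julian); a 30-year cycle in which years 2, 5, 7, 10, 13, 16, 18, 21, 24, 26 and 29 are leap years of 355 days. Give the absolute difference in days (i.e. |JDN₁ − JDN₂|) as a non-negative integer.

First date → JDN 2387674; second date → JDN 2387483.
The interval is |2387674 − 2387483| = 191 days.

191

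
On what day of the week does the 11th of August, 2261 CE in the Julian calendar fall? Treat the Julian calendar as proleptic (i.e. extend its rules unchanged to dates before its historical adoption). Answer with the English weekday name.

Monday

This is JDN 2547111 (26 August 2261 Gregorian).
JDN 2547111 mod 7 = 0, and JDN 0 was a Monday, so this is a Monday.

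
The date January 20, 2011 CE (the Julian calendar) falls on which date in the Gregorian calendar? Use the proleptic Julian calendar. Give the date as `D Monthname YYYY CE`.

2 February 2011 CE

The Julian–Gregorian offset here is 13 days (Julian trailing).
20 January 2011 Julian + 13 days → 2 February 2011 Gregorian.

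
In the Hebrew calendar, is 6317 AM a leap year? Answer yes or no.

no

Hebrew year 6317 is year 9 of its 19-year Metonic cycle; leap years are at positions 3, 6, 8, 11, 14, 17, 19, so it is a common year (12 months).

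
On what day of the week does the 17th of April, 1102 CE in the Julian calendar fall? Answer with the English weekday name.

In the proleptic Gregorian calendar this is 24 April 1102 (JDN 2123670).
2123670 ≡ 3 (mod 7); counting from Monday = 0 gives Thursday.

Thursday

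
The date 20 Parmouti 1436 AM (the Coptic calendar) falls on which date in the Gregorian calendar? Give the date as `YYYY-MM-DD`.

1720-04-26

Both dates share Julian Day Number 2349393; in the Gregorian calendar that is 26 April 1720 CE.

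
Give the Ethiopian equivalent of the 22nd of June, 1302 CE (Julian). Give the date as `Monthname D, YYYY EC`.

Sene 28, 1294 EC

Both dates share Julian Day Number 2196786; in the Ethiopian calendar that is 28 Sene 1294 EC.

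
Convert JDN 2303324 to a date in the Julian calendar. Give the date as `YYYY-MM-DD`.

1594-02-27

The Gregorian equivalent of JDN 2303324 is 9 March 1594.
In the Julian calendar that day is 1594-02-27.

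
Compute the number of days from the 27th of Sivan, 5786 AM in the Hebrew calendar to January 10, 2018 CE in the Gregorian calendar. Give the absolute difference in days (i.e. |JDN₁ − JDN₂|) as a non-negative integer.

First date → JDN 2461204; second date → JDN 2458129.
The interval is |2461204 − 2458129| = 3075 days.

3075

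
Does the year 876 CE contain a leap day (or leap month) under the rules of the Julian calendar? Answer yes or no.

yes

876 mod 4 = 0, so it is a leap year in the Julian calendar.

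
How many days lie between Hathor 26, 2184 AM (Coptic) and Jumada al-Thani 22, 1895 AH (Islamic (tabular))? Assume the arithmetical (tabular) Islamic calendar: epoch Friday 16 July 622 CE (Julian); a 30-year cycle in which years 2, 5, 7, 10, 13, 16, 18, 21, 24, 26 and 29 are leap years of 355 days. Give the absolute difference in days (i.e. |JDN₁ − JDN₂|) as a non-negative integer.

2677

JDN of the first date = 2622456.
JDN of the second date = 2619779.
|2619779 − 2622456| = 2677.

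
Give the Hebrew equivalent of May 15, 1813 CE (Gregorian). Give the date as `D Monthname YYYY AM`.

15 Iyar 5573 AM

Julian Day Number of the source date = 2383379.
Converting JDN 2383379 to the Hebrew calendar gives 15 Iyar 5573 AM.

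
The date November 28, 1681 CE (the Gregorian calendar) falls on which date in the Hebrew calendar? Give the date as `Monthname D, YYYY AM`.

Both dates share Julian Day Number 2335365; in the Hebrew calendar that is 17 Kislev 5442 AM.

Kislev 17, 5442 AM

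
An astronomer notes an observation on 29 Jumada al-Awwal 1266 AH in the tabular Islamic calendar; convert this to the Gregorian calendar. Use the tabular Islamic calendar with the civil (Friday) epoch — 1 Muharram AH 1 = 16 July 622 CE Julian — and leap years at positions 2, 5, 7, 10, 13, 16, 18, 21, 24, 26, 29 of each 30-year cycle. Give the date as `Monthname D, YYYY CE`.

Both dates share Julian Day Number 2396860; in the Gregorian calendar that is 12 April 1850 CE.

April 12, 1850 CE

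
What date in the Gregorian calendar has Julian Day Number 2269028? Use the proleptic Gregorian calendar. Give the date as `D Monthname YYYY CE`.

JDN 2451545 is 1 Jan 2000; 2269028 is −182517 days from there.

15 April 1500 CE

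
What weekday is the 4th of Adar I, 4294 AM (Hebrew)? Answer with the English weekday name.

This is JDN 1916136 (6 February 534 Gregorian).
Since JDN mod 7 = 5 (0 = Monday), the day is Saturday.

Saturday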